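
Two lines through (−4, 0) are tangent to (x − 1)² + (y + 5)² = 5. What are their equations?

x + 2y = −4 and 2x + y = −8

Write the tangent as mx − y + (0 − m·(−4)) = 0 and set its distance from the centre to √5:
[m·(5) − (−5)]² = 5(m² + 1)
2m² + 5m + 2 = 0, so m = −1/2 or m = −2.
Through (−4, 0) these give x + 2y = −4 and 2x + y = −8.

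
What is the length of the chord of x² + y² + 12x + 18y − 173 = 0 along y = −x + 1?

The distance from (−6, −9) to the line is 16/√2, and r² = 290.
Half the chord is √(r² − d²) = √(162), so the full chord is 18√2.

18√2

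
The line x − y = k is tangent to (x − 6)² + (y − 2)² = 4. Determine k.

k = 4 ± 2√2

Tangency holds when the distance from the centre (6, 2) to the line equals the radius 2:
|1·6 − 1·2 − k| / √2 = 2
|k − (4)| = 2√2.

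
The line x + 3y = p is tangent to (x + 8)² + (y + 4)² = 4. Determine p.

p = −20 ± 2√10

Tangency holds when the distance from the centre (−8, −4) to the line equals the radius 2:
|1·(−8) + 3·(−4) − p| / √10 = 2
|p − (−20)| = 2√10.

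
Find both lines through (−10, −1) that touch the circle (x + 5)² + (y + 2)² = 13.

3x + 2y = −32 and 2x − 3y = −17

A line y − (−1) = m(x − (−10)) is tangent when its distance from (−5, −2) is √13:
[m·(5) − (−1)]² = 13(m² + 1)
6m² + 5m − 6 = 0, so m = −3/2 or m = 2/3.
With m = −3/2: 3x + 2y = −32. With m = 2/3: 2x − 3y = −17.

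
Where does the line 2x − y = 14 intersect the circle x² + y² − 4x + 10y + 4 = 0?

From the line, y = 2x − 14. Substituting:
5x² − 40x + 60 = 0  ⟹  x² − 8x + 12 = 0
x = 6 or x = 2, giving (6, −2) and (2, −10).

(2, −10) and (6, −2)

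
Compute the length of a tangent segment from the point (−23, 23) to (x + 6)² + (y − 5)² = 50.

√563

With centre O = (−6, 5), |OP|² = 613 and r² = 50.
The tangent meets the radius at right angles, so tangent² = |PO|² − r² = 613 − 50 = 563.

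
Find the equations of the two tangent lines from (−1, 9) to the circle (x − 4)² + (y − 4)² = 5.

Write the tangent as mx − y + (9 − m·(−1)) = 0 and set its distance from the centre to √5:
[m·(5) − (−5)]² = 5(m² + 1)
2m² + 5m + 2 = 0, so m = −2 or m = −1/2.
Through (−1, 9) these give 2x + y = 7 and x + 2y = 17.

2x + y = 7 and x + 2y = 17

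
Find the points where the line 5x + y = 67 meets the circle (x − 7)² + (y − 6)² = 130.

(10, 17) and (14, −3)

Substitute y = −5x + 67:
26x² − 624x + 3640 = 0  ⟹  x² − 24x + 140 = 0
x = 14 or x = 10, giving (14, −3) and (10, 17).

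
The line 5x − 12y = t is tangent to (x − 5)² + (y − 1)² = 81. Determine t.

t = −104 or t = 130

The line touches the circle iff its distance from (5, 1) is 9:
|5·5 − 12·1 − t| / √169 = 9
|t − (13)| = 9·13, so t = 130 or t = −104.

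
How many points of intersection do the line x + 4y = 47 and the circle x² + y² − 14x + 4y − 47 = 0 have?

0

Centre (7, −2), r² = 100. Distance² from centre to line = (−48)²/17 = 2304/17.
Since d² > r², the line lies outside the circle.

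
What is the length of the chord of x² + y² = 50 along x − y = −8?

6√2

Centre (0, 0), r² = 50. Perpendicular distance d from centre to line = |8| / √2 = 8/√2.
Chord = 2√(r² − d²) = 2·√(18) = 6√2.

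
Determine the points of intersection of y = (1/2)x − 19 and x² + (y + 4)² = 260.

(−2, −20) and (14, −12)

Substitute y = (−38 + x)/2:
5x² − 60x − 140 = 0  ⟹  x² − 12x − 28 = 0
x = 14 or x = −2, giving (14, −12) and (−2, −20).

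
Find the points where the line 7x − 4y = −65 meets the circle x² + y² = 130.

From the line, y = (65 + 7x)/4. Substituting:
65x² + 910x + 2145 = 0  ⟹  x² + 14x + 33 = 0
x = −3 or x = −11, giving (−3, 11) and (−11, −3).

(−11, −3) and (−3, 11)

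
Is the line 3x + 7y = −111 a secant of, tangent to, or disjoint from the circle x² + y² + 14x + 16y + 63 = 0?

Substituting the line into the circle gives 58x² + 1016x + 2976 = 0.
Δ = 1032256 − 690432 = 341824.
Two real roots: the line is a secant.

secant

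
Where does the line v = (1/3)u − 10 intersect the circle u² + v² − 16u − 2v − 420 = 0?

Express v = (−30 + u)/3 and substitute into the circle:
10u² − 210u − 2700 = 0  ⟹  u² − 21u − 270 = 0
u = 30 or u = −9, giving (30, 0) and (−9, −13).

(−9, −13) and (30, 0)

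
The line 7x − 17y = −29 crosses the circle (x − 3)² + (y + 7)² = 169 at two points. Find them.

(−9, −2) and (8, 5)

Substitute y = (29 + 7x)/17:
338x² + 338x − 24336 = 0  ⟹  x² + x − 72 = 0
x = 8 or x = −9, giving (8, 5) and (−9, −2).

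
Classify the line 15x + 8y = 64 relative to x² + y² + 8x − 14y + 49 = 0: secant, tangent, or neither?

Substituting the line into the circle gives 289x² + 272x + 64 = 0.
Discriminant = (272)² − 4·289·(64) = 0.
A repeated root: the line is tangent.

tangent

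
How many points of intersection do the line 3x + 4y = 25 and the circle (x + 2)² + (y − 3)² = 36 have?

Centre (−2, 3), r² = 36. Distance² from centre to line = (−19)²/25 = 361/25.
Since d² < r², the line cuts the circle twice.

2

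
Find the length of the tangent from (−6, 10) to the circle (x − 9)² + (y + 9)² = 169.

√417

Centre (9, −9), r² = 169. |PO|² = (−15)² + (19)² = 586.
The tangent meets the radius at right angles, so tangent² = |PO|² − r² = 586 − 169 = 417.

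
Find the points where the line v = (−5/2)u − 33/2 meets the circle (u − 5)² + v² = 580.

(−13, 16) and (3, −24)

From the line, v = (−33 − 5u)/2. Substituting:
29u² + 290u − 1131 = 0  ⟹  u² + 10u − 39 = 0
u = 3 or u = −13, giving (3, −24) and (−13, 16).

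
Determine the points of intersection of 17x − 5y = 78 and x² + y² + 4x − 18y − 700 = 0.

Express y = (−78 + 17x)/5 and substitute into the circle:
314x² − 4082x − 4396 = 0  ⟹  x² − 13x − 14 = 0
x = 14 or x = −1, giving (14, 32) and (−1, −19).

(−1, −19) and (14, 32)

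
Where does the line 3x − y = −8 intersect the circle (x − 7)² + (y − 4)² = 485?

Substitute y = 3x + 8:
10x² + 10x − 420 = 0  ⟹  x² + x − 42 = 0
x = 6 or x = −7, giving (6, 26) and (−7, −13).

(−7, −13) and (6, 26)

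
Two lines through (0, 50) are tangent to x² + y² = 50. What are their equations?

Write the tangent as mx − y + (50 − m·(0)) = 0 and set its distance from the centre to 5√2:
[m·(0) − (−50)]² = 50(m² + 1)
m² − 49 = 0, so m = −7 or m = 7.
With m = −7: 7x + y = 50. With m = 7: 7x − y = −50.

7x + y = 50 and 7x − y = −50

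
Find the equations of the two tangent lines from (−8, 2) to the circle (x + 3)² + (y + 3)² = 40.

Write the tangent as mx − y + (2 − m·(−8)) = 0 and set its distance from the centre to 2√10:
(5m − (−5))² = 40(m² + 1)
3m² − 10m + 3 = 0, so m = 3 or m = 1/3.
Through (−8, 2) these give 3x − y = −26 and x − 3y = −14.

3x − y = −26 and x − 3y = −14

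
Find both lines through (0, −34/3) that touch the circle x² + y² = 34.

A line y − (−34/3) = m(x − (0)) is tangent when its distance from (0, 0) is √34:
[m·(0) − (34/3)]² = 34(m² + 1)
9m² − 25 = 0, so m = 5/3 or m = −5/3.
Through (0, −34/3) these give 5x − 3y = 34 and 5x + 3y = −34.

5x − 3y = 34 and 5x + 3y = −34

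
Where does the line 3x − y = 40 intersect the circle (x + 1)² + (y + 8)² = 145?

From the line, y = 3x − 40. Substituting:
10x² − 190x + 880 = 0  ⟹  x² − 19x + 88 = 0
x = 11 or x = 8, giving (11, −7) and (8, −16).

(8, −16) and (11, −7)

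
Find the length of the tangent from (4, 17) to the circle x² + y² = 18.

The centre is (0, 0) and r = 3√2. The square of the distance from P to the centre is 16 + 289 = 305.
By the tangent–radius right angle, tangent length = √(|PO|² − r²) = √287.

√287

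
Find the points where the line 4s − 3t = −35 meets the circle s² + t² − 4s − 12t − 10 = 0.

Express t = (35 + 4s)/3 and substitute into the circle:
25s² + 100s − 125 = 0  ⟹  s² + 4s − 5 = 0
s = 1 or s = −5, giving (1, 13) and (−5, 5).

(−5, 5) and (1, 13)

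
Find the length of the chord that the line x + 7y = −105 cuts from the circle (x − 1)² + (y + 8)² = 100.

Centre (1, −8), r² = 100. Perpendicular distance d from centre to line = |50| / √50 = 50/√50.
Chord = 2√(r² − d²) = 2·√(50) = 10√2.

10√2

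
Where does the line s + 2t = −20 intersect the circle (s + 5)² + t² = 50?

(−10, −5) and (−6, −7)

Substitute t = (−20 − s)/2:
5s² + 80s + 300 = 0  ⟹  s² + 16s + 60 = 0
s = −6 or s = −10, giving (−6, −7) and (−10, −5).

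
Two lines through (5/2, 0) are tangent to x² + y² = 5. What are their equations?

Write the tangent as mx − y + (0 − m·(5/2)) = 0 and set its distance from the centre to √5:
(−5/2m − (0))² = 5(m² + 1)
m² − 4 = 0, so m = −2 or m = 2.
Through (5/2, 0) these give 2x + y = 5 and 2x − y = 5.

2x + y = 5 and 2x − y = 5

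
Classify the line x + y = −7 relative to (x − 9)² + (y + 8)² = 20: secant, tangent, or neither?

neither

d² = (1·9 + 1·(−8) − (−7))²/2 = 32; r² = 20.
Since d² > r², the line lies outside the circle.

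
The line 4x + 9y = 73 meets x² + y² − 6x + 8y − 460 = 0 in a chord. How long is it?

From the line, y = (73 − 4x)/9. Substituting:
97x² − 1358x − 26675 = 0  ⟹  x² − 14x − 275 = 0
x = 25 or x = −11, giving (25, −3) and (−11, 13).
Chord length = distance between (25, −3) and (−11, 13) = √1552 = 4√97.

4√97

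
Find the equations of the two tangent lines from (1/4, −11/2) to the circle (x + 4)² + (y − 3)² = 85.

A line y − (−11/2) = m(x − (1/4)) is tangent when its distance from (−4, 3) is √85:
[m·(−17/4) − (17/2)]² = 85(m² + 1)
63m² − 68m + 12 = 0, so m = 2/9 or m = 6/7.
With m = 2/9: 2x − 9y = 50. With m = 6/7: 6x − 7y = 40.

2x − 9y = 50 and 6x − 7y = 40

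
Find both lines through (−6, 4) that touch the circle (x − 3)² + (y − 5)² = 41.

A line y − (4) = m(x − (−6)) is tangent when its distance from (3, 5) is √41:
(9m − (1))² = 41(m² + 1)
20m² − 9m − 20 = 0, so m = −4/5 or m = 5/4.
Through (−6, 4) these give 4x + 5y = −4 and 5x − 4y = −46.

4x + 5y = −4 and 5x − 4y = −46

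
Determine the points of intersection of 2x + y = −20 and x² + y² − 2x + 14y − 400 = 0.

Substitute y = −2x − 20:
5x² + 50x − 280 = 0  ⟹  x² + 10x − 56 = 0
x = 4 or x = −14, giving (4, −28) and (−14, 8).

(−14, 8) and (4, −28)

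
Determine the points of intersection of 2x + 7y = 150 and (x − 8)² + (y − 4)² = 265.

From the line, y = (150 − 2x)/7. Substituting:
53x² − 1272x + 5035 = 0  ⟹  x² − 24x + 95 = 0
x = 19 or x = 5, giving (19, 16) and (5, 20).

(5, 20) and (19, 16)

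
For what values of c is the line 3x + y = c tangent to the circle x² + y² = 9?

c = ±3√10

Tangency holds when the distance from the centre (0, 0) to the line equals the radius 3:
|3·0 + 1·0 − c| / √10 = 3
|c| = 3√10.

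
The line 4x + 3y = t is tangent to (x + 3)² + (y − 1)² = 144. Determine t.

t = −69 or t = 51

Tangency holds when the distance from the centre (−3, 1) to the line equals the radius 12:
|4·(−3) + 3·1 − t| / √25 = 12
|t − (−9)| = 12·5, so t = 51 or t = −69.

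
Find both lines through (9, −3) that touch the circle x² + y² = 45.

Write the tangent as mx − y + (−3 − m·(9)) = 0 and set its distance from the centre to 3√5:
[m·(−9) − (3)]² = 45(m² + 1)
2m² + 3m − 2 = 0, so m = 1/2 or m = −2.
With m = 1/2: x − 2y = 15. With m = −2: 2x + y = 15.

x − 2y = 15 and 2x + y = 15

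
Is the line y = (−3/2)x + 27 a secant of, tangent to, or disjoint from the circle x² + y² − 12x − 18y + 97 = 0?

Centre (6, 9), r² = 20. Distance² from centre to line = (−18)²/13 = 324/13.
Since d² > r², the line lies outside the circle.

disjoint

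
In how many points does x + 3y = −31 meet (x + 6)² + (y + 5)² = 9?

Centre (−6, −5), r² = 9. Distance² from centre to line = (10)²/10 = 10.
Since d² > r², the line lies outside the circle.

0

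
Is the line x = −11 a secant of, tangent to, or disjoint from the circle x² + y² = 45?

Substituting the line into the circle gives y² + 76 = 0.
Δ = 0 − 304 = −304.
No real roots: the line does not meet the circle.

disjoint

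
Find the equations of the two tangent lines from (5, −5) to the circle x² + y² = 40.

A line y − (−5) = m(x − (5)) is tangent when its distance from (0, 0) is 2√10:
[m·(−5) − (5)]² = 40(m² + 1)
3m² − 10m + 3 = 0, so m = 3 or m = 1/3.
Through (5, −5) these give 3x − y = 20 and x − 3y = 20.

3x − y = 20 and x − 3y = 20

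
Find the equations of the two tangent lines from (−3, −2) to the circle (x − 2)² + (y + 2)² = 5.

Let a tangent through (−3, −2) have slope m. Its distance from (2, −2) must equal √5:
[m·(5) − (0)]² = 5(m² + 1)
4m² − 1 = 0, so m = 1/2 or m = −1/2.
Through (−3, −2) these give x − 2y = 1 and x + 2y = −7.

x − 2y = 1 and x + 2y = −7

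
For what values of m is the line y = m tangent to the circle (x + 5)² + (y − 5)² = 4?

m = 3 or m = 7

For a tangent, require d(centre, line) = r = 2.
|0·(−5) + 1·5 − m| / √1 = 2
|m − (5)| = 2, so m = 7 or m = 3.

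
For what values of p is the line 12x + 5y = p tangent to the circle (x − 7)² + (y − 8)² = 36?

The line touches the circle iff its distance from (7, 8) is 6:
|12·7 + 5·8 − p| / √169 = 6
|p − (124)| = 6·13, so p = 202 or p = 46.

p = 46 or p = 202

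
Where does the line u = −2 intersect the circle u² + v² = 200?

(−2, −14) and (−2, 14)

The line gives u = −2. Substituting into the circle:
v² − 196 = 0
v = 14 or v = −14, giving (−2, 14) and (−2, −14).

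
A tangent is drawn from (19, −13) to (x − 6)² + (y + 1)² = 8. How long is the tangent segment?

√305

The centre is (6, −1) and r = 2√2. The square of the distance from P to the centre is 169 + 144 = 313.
The tangent meets the radius at right angles, so tangent² = |PO|² − r² = 313 − 8 = 305.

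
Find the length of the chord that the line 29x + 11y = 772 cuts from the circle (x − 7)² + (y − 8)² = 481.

√962

Substitute y = (772 − 29x)/11:
962x² − 41366x + 415584 = 0  ⟹  x² − 43x + 432 = 0
x = 27 or x = 16, giving (27, −1) and (16, 28).
|(27, −1) − (16, 28)| = √((11)² + (−29)²) = √962.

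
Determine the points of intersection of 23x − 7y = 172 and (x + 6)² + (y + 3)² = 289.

Express y = (−172 + 23x)/7 and substitute into the circle:
578x² − 6358x + 10404 = 0  ⟹  x² − 11x + 18 = 0
x = 9 or x = 2, giving (9, 5) and (2, −18).

(2, −18) and (9, 5)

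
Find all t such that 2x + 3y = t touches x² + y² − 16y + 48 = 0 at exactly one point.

t = 24 ± 4√13

For a tangent, require d(centre, line) = r = 4.
|2·0 + 3·8 − t| / √13 = 4
|t − (24)| = 4√13.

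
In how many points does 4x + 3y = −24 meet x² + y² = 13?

Substituting the line into the circle gives 25x² + 192x + 459 = 0.
Discriminant = (192)² − 4·25·(459) = −9036 < 0.
No real roots: the line does not meet the circle.

0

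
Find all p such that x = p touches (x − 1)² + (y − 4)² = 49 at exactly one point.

Tangency holds when the distance from the centre (1, 4) to the line equals the radius 7:
|1·1 + 0·4 − p| / √1 = 7
|p − (1)| = 7, so p = 8 or p = −6.

p = −6 or p = 8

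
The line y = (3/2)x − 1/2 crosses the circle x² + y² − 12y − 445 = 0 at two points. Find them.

(−9, −14) and (15, 22)

Express y = (−1 + 3x)/2 and substitute into the circle:
13x² − 78x − 1755 = 0  ⟹  x² − 6x − 135 = 0
x = 15 or x = −9, giving (15, 22) and (−9, −14).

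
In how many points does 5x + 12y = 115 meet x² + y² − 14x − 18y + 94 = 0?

Substituting the line into the circle gives 169x² − 2086x + 1921 = 0.
Discriminant = (−2086)² − 4·169·(1921) = 3052800 > 0.
Two real roots: the line is a secant.

2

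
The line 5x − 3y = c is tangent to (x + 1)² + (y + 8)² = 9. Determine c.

For a tangent, require d(centre, line) = r = 3.
|5·(−1) − 3·(−8) − c| / √34 = 3
|c − (19)| = 3√34.

c = 19 ± 3√34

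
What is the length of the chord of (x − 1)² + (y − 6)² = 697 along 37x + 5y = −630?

Express y = (−630 − 37x)/5 and substitute into the circle:
1394x² + 48790x + 418200 = 0  ⟹  x² + 35x + 300 = 0
x = −15 or x = −20, giving (−15, −15) and (−20, 22).
|(−15, −15) − (−20, 22)| = √((5)² + (−37)²) = √1394.

√1394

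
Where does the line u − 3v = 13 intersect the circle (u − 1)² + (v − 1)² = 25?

(1, −4) and (4, −3)

Express v = (−13 + u)/3 and substitute into the circle:
10u² − 50u + 40 = 0  ⟹  u² − 5u + 4 = 0
u = 4 or u = 1, giving (4, −3) and (1, −4).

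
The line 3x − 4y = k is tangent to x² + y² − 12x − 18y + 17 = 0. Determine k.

For a tangent, require d(centre, line) = r = 10.
|3·6 − 4·9 − k| / √25 = 10
|k − (−18)| = 10·5, so k = 32 or k = −68.

k = −68 or k = 32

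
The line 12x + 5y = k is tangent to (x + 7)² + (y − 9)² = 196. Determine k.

k = −221 or k = 143

Tangency holds when the distance from the centre (−7, 9) to the line equals the radius 14:
|12·(−7) + 5·9 − k| / √169 = 14
|k − (−39)| = 14·13, so k = 143 or k = −221.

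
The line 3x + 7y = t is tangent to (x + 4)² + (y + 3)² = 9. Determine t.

t = −33 ± 3√58

Tangency holds when the distance from the centre (−4, −3) to the line equals the radius 3:
|3·(−4) + 7·(−3) − t| / √58 = 3
|t − (−33)| = 3√58.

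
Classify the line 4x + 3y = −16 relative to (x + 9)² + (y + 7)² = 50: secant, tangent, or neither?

neither

d² = (4·(−9) + 3·(−7) − (−16))²/25 = 1681/25; r² = 50.
Since d² > r², the line lies outside the circle.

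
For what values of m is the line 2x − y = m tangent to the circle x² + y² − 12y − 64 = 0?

For a tangent, require d(centre, line) = r = 10.
|2·0 − 1·6 − m| / √5 = 10
|m − (−6)| = 10√5.

m = −6 ± 10√5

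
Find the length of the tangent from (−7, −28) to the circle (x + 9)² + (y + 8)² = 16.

With centre O = (−9, −8), |OP|² = 404 and r² = 16.
Power of the point: PT² = |PO|² − r² = 388, so PT = 2√97.

2√97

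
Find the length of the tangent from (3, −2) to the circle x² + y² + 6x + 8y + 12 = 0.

3√3

The centre is (−3, −4) and r = √13. The square of the distance from P to the centre is 36 + 4 = 40.
By the tangent–radius right angle, tangent length = √(|PO|² − r²) = √27 = 3√3.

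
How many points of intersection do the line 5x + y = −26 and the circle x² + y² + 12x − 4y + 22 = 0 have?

2

Substituting the line into the circle gives 26x² + 292x + 802 = 0.
Discriminant = (292)² − 4·26·(802) = 1856 > 0.
Two real roots: the line is a secant.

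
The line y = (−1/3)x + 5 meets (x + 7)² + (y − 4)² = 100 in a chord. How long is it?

6√10

Substitute y = (15 − x)/3:
10x² + 120x − 450 = 0  ⟹  x² + 12x − 45 = 0
x = 3 or x = −15, giving (3, 4) and (−15, 10).
|(3, 4) − (−15, 10)| = √((18)² + (−6)²) = 6√10.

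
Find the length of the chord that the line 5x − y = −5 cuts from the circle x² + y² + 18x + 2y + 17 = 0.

The distance from (−9, −1) to the line is 39/√26, and r² = 65.
Chord = 2√(r² − d²) = 2·√(13/2) = √26.

√26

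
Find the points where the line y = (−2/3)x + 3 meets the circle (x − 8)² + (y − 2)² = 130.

Substitute y = (9 − 2x)/3:
13x² − 156x − 585 = 0  ⟹  x² − 12x − 45 = 0
x = 15 or x = −3, giving (15, −7) and (−3, 5).

(−3, 5) and (15, −7)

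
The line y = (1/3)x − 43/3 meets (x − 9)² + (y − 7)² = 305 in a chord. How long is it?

Centre (9, 7), r² = 305. Perpendicular distance d from centre to line = |−55| / √10 = 55/√10.
Chord = 2√(r² − d²) = 2·√(5/2) = √10.

√10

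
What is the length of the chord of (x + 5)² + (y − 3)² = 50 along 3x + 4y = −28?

10

From the line, y = (−28 − 3x)/4. Substituting:
25x² + 400x + 1200 = 0  ⟹  x² + 16x + 48 = 0
x = −4 or x = −12, giving (−4, −4) and (−12, 2).
Chord length = distance between (−4, −4) and (−12, 2) = √100 = 10.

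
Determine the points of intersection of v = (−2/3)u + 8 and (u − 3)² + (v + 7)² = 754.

(−12, 16) and (30, −12)

Substitute v = (24 − 2u)/3:
13u² − 234u − 4680 = 0  ⟹  u² − 18u − 360 = 0
u = 30 or u = −12, giving (30, −12) and (−12, 16).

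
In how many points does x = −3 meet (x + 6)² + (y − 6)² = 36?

2

Centre (−6, 6), r² = 36. Distance² from centre to line = (−3)² = 9.
Since d² < r², the line cuts the circle twice.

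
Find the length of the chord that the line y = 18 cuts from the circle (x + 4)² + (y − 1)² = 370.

18

The distance from (−4, 1) to the line is 17, and r² = 370.
Chord = 2√(r² − d²) = 2·√(81) = 18.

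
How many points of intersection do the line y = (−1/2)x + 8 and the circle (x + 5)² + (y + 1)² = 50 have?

Substituting the line into the circle gives 5x² + 4x + 224 = 0.
Discriminant = (4)² − 4·5·(224) = −4464 < 0.
No real roots: the line does not meet the circle.

0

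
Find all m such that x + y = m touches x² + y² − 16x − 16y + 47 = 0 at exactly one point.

The line touches the circle iff its distance from (8, 8) is 9:
|1·8 + 1·8 − m| / √2 = 9
|m − (16)| = 9√2.

m = 16 ± 9√2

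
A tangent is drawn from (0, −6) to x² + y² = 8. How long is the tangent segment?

Centre (0, 0), r² = 8. |PO|² = (0)² + (−6)² = 36.
By the tangent–radius right angle, tangent length = √(|PO|² − r²) = √28 = 2√7.

2√7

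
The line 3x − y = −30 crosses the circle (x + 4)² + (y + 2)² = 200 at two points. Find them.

Substitute y = 3x + 30:
10x² + 200x + 840 = 0  ⟹  x² + 20x + 84 = 0
x = −6 or x = −14, giving (−6, 12) and (−14, −12).

(−14, −12) and (−6, 12)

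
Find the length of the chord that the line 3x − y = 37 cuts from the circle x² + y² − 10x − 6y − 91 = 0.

5√10

From the line, y = 3x − 37. Substituting:
10x² − 250x + 1500 = 0  ⟹  x² − 25x + 150 = 0
x = 15 or x = 10, giving (15, 8) and (10, −7).
|(15, 8) − (10, −7)| = √((5)² + (15)²) = 5√10.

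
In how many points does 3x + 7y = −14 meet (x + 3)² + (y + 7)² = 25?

Substituting the line into the circle gives 58x² + 84x + 441 = 0.
Discriminant = (84)² − 4·58·(441) = −95256 < 0.
No real roots: the line does not meet the circle.

0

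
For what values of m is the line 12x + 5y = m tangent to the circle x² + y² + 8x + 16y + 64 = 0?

Tangency holds when the distance from the centre (−4, −8) to the line equals the radius 4:
|12·(−4) + 5·(−8) − m| / √169 = 4
|m − (−88)| = 4·13, so m = −36 or m = −140.

m = −140 or m = −36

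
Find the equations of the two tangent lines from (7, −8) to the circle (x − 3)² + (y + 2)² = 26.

x + 5y = −33 and 5x − y = 43

Let a tangent through (7, −8) have slope m. Its distance from (3, −2) must equal √26:
[m·(−4) − (6)]² = 26(m² + 1)
5m² − 24m − 5 = 0, so m = −1/5 or m = 5.
Through (7, −8) these give x + 5y = −33 and 5x − y = 43.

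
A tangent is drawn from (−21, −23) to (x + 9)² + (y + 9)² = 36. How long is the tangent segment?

With centre O = (−9, −9), |OP|² = 340 and r² = 36.
Power of the point: PT² = |PO|² − r² = 304, so PT = 4√19.

4√19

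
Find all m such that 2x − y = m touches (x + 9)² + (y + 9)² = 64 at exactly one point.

For a tangent, require d(centre, line) = r = 8.
|2·(−9) − 1·(−9) − m| / √5 = 8
|m − (−9)| = 8√5.

m = −9 ± 8√5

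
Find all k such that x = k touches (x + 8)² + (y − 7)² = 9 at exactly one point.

For a tangent, require d(centre, line) = r = 3.
|1·(−8) + 0·7 − k| / √1 = 3
|k − (−8)| = 3, so k = −5 or k = −11.

k = −11 or k = −5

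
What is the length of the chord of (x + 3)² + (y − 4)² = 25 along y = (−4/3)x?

The distance from (−3, 4) to the line is 0/√25, and r² = 25.
Chord = 2√(r² − d²) = 2·√(25) = 10.

10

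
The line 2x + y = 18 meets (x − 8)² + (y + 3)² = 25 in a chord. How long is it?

Centre (8, −3), r² = 25. Perpendicular distance d from centre to line = |−5| / √5 = 5/√5.
Half the chord is √(r² − d²) = √(20), so the full chord is 4√5.

4√5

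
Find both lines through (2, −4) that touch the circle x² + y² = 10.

3x − y = 10 and x + 3y = −10

Let a tangent through (2, −4) have slope m. Its distance from (0, 0) must equal √10:
(−2m − (4))² = 10(m² + 1)
3m² − 8m − 3 = 0, so m = 3 or m = −1/3.
With m = 3: 3x − y = 10. With m = −1/3: x + 3y = −10.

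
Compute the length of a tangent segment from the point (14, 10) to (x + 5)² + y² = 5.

2√114

The centre is (−5, 0) and r = √5. The square of the distance from P to the centre is 361 + 100 = 461.
Power of the point: PT² = |PO|² − r² = 456, so PT = 2√114.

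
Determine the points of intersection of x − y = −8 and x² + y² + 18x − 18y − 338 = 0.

Express y = x + 8 and substitute into the circle:
2x² + 16x − 418 = 0  ⟹  x² + 8x − 209 = 0
x = 11 or x = −19, giving (11, 19) and (−19, −11).

(−19, −11) and (11, 19)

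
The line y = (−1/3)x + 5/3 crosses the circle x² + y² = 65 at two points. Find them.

From the line, y = (5 − x)/3. Substituting:
10x² − 10x − 560 = 0  ⟹  x² − x − 56 = 0
x = 8 or x = −7, giving (8, −1) and (−7, 4).

(−7, 4) and (8, −1)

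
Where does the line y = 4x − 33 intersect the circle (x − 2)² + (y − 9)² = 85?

(9, 3) and (11, 11)

From the line, y = 4x − 33. Substituting:
17x² − 340x + 1683 = 0  ⟹  x² − 20x + 99 = 0
x = 11 or x = 9, giving (11, 11) and (9, 3).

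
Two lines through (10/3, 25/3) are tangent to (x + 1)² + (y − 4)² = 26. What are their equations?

A line y − (25/3) = m(x − (10/3)) is tangent when its distance from (−1, 4) is √26:
(−13/3m − (−13/3))² = 26(m² + 1)
5m² + 26m + 5 = 0, so m = −1/5 or m = −5.
With m = −1/5: x + 5y = 45. With m = −5: 5x + y = 25.

x + 5y = 45 and 5x + y = 25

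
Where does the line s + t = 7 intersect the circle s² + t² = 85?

Substitute t = −s + 7:
2s² − 14s − 36 = 0  ⟹  s² − 7s − 18 = 0
s = 9 or s = −2, giving (9, −2) and (−2, 9).

(−2, 9) and (9, −2)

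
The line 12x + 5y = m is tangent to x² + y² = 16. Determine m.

For a tangent, require d(centre, line) = r = 4.
|12·0 + 5·0 − m| / √169 = 4
|m| = 4·13, so m = 52 or m = −52.

m = −52 or m = 52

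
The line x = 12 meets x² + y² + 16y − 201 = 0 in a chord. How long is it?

22

The line gives x = 12. Substituting into the circle:
y² + 16y − 57 = 0
y = 3 or y = −19, giving (12, 3) and (12, −19).
Chord length = distance between (12, 3) and (12, −19) = √484 = 22.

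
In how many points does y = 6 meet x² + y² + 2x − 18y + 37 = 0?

2

Substituting the line into the circle gives x² + 2x − 35 = 0.
Discriminant = (2)² − 4·1·(−35) = 144 > 0.
Two real roots: the line is a secant.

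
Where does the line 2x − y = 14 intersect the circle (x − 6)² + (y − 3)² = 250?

(1, −12) and (15, 16)

Substitute y = 2x − 14:
5x² − 80x + 75 = 0  ⟹  x² − 16x + 15 = 0
x = 15 or x = 1, giving (15, 16) and (1, −12).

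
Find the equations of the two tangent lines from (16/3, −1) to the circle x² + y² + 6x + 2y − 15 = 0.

Let a tangent through (16/3, −1) have slope m. Its distance from (−3, −1) must equal 5:
(−25/3m − (0))² = 25(m² + 1)
16m² − 9 = 0, so m = 3/4 or m = −3/4.
With m = 3/4: 3x − 4y = 20. With m = −3/4: 3x + 4y = 12.

3x − 4y = 20 and 3x + 4y = 12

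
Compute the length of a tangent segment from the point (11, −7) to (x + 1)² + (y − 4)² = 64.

√201

With centre O = (−1, 4), |OP|² = 265 and r² = 64.
The tangent meets the radius at right angles, so tangent² = |PO|² − r² = 265 − 64 = 201.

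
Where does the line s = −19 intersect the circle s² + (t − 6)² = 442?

The line gives s = −19. Substituting into the circle:
t² − 12t − 45 = 0
t = 15 or t = −3, giving (−19, 15) and (−19, −3).

(−19, −3) and (−19, 15)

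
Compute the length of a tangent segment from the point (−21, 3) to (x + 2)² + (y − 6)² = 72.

√298

With centre O = (−2, 6), |OP|² = 370 and r² = 72.
By the tangent–radius right angle, tangent length = √(|PO|² − r²) = √298.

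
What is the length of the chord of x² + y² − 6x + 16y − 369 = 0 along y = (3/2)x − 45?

Express y = (−90 + 3x)/2 and substitute into the circle:
13x² − 468x + 3744 = 0  ⟹  x² − 36x + 288 = 0
x = 24 or x = 12, giving (24, −9) and (12, −27).
Chord length = distance between (24, −9) and (12, −27) = √468 = 6√13.

6√13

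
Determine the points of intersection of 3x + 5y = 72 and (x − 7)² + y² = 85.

Express y = (72 − 3x)/5 and substitute into the circle:
34x² − 782x + 4284 = 0  ⟹  x² − 23x + 126 = 0
x = 14 or x = 9, giving (14, 6) and (9, 9).

(9, 9) and (14, 6)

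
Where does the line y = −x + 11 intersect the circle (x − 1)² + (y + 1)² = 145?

Express y = −x + 11 and substitute into the circle:
2x² − 26x = 0  ⟹  x² − 13x = 0
x = 13 or x = 0, giving (13, −2) and (0, 11).

(0, 11) and (13, −2)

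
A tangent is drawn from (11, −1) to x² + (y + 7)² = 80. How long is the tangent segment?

√77

With centre O = (0, −7), |OP|² = 157 and r² = 80.
By the tangent–radius right angle, tangent length = √(|PO|² − r²) = √77.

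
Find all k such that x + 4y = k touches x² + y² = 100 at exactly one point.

k = ±10√17

Tangency holds when the distance from the centre (0, 0) to the line equals the radius 10:
|1·0 + 4·0 − k| / √17 = 10
|k| = 10√17.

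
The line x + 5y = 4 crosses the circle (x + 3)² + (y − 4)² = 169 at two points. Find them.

Express y = (4 − x)/5 and substitute into the circle:
26x² + 182x − 3744 = 0  ⟹  x² + 7x − 144 = 0
x = 9 or x = −16, giving (9, −1) and (−16, 4).

(−16, 4) and (9, −1)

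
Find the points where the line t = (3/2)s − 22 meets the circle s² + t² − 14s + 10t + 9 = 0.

From the line, t = (−44 + 3s)/2. Substituting:
13s² − 260s + 1092 = 0  ⟹  s² − 20s + 84 = 0
s = 14 or s = 6, giving (14, −1) and (6, −13).

(6, −13) and (14, −1)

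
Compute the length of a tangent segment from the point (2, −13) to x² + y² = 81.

2√23

The centre is (0, 0) and r = 9. The square of the distance from P to the centre is 4 + 169 = 173.
The tangent meets the radius at right angles, so tangent² = |PO|² − r² = 173 − 81 = 92.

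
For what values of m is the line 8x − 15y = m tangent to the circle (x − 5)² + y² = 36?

m = −62 or m = 142

The line touches the circle iff its distance from (5, 0) is 6:
|8·5 − 15·0 − m| / √289 = 6
|m − (40)| = 6·17, so m = 142 or m = −62.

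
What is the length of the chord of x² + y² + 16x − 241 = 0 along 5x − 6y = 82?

2√61

Substitute y = (−82 + 5x)/6:
61x² − 244x − 1952 = 0  ⟹  x² − 4x − 32 = 0
x = 8 or x = −4, giving (8, −7) and (−4, −17).
Chord length = distance between (8, −7) and (−4, −17) = √244 = 2√61.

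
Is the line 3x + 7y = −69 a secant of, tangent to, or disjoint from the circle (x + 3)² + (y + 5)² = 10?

Centre (−3, −5), r² = 10. Distance² from centre to line = (25)²/58 = 625/58.
Since d² > r², the line lies outside the circle.

disjoint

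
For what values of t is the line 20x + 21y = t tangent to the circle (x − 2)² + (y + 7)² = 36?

For a tangent, require d(centre, line) = r = 6.
|20·2 + 21·(−7) − t| / √841 = 6
|t − (−107)| = 6·29, so t = 67 or t = −281.

t = −281 or t = 67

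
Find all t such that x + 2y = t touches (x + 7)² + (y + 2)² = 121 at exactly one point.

t = −11 ± 11√5

The line touches the circle iff its distance from (−7, −2) is 11:
|1·(−7) + 2·(−2) − t| / √5 = 11
|t − (−11)| = 11√5.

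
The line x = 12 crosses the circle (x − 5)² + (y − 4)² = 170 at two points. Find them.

The line gives x = 12. Substituting into the circle:
y² − 8y − 105 = 0
y = 15 or y = −7, giving (12, 15) and (12, −7).

(12, −7) and (12, 15)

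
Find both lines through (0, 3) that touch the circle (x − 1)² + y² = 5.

2x − y = −3 and x + 2y = 6

A line y − (3) = m(x − (0)) is tangent when its distance from (1, 0) is √5:
(1m − (−3))² = 5(m² + 1)
2m² − 3m − 2 = 0, so m = 2 or m = −1/2.
With m = 2: 2x − y = −3. With m = −1/2: x + 2y = 6.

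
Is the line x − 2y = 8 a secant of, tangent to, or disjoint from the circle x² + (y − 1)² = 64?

Substituting the line into the circle gives 5x² − 20x − 156 = 0.
Δ = 400 − (−3120) = 3520.
Two real roots: the line is a secant.

secant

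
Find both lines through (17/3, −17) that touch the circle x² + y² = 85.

Let a tangent through (17/3, −17) have slope m. Its distance from (0, 0) must equal √85:
[m·(−17/3) − (17)]² = 85(m² + 1)
14m² − 51m − 54 = 0, so m = 9/2 or m = −6/7.
Through (17/3, −17) these give 9x − 2y = 85 and 6x + 7y = −85.

9x − 2y = 85 and 6x + 7y = −85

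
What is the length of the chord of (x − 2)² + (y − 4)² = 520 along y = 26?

Express y = 26 and substitute into the circle:
x² − 4x − 32 = 0
x = 8 or x = −4, giving (8, 26) and (−4, 26).
Chord length = distance between (8, 26) and (−4, 26) = √144 = 12.

12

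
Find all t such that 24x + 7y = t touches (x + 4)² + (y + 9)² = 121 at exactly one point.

For a tangent, require d(centre, line) = r = 11.
|24·(−4) + 7·(−9) − t| / √625 = 11
|t − (−159)| = 11·25, so t = 116 or t = −434.

t = −434 or t = 116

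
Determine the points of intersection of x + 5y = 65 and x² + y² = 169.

From the line, y = (65 − x)/5. Substituting:
26x² − 130x = 0  ⟹  x² − 5x = 0
x = 5 or x = 0, giving (5, 12) and (0, 13).

(0, 13) and (5, 12)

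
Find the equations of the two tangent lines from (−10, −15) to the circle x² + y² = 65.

4x − 7y = 65 and 8x − y = −65

Write the tangent as mx − y + (−15 − m·(−10)) = 0 and set its distance from the centre to √65:
(10m − (15))² = 65(m² + 1)
7m² − 60m + 32 = 0, so m = 4/7 or m = 8.
Through (−10, −15) these give 4x − 7y = 65 and 8x − y = −65.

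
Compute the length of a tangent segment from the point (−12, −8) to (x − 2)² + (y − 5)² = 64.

The centre is (2, 5) and r = 8. The square of the distance from P to the centre is 196 + 169 = 365.
The tangent meets the radius at right angles, so tangent² = |PO|² − r² = 365 − 64 = 301.

√301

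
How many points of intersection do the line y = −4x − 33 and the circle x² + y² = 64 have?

Substituting the line into the circle gives 17x² + 264x + 1025 = 0.
Δ = 69696 − 69700 = −4.
No real roots: the line does not meet the circle.

0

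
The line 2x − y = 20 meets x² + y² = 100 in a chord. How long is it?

The distance from (0, 0) to the line is 20/√5, and r² = 100.
Half the chord is √(r² − d²) = √(20), so the full chord is 4√5.

4√5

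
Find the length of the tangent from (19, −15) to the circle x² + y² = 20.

Centre (0, 0), r² = 20. |PO|² = (19)² + (−15)² = 586.
By the tangent–radius right angle, tangent length = √(|PO|² − r²) = √566.

√566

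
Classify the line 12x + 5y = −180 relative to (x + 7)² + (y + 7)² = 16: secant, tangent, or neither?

Substituting the line into the circle gives 169x² + 3830x + 21850 = 0.
Δ = 14668900 − 14770600 = −101700.
No real roots: the line does not meet the circle.

neither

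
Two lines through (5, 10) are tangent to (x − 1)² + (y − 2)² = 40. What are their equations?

3x + y = 25 and x − 3y = −25

A line y − (10) = m(x − (5)) is tangent when its distance from (1, 2) is 2√10:
(−4m − (−8))² = 40(m² + 1)
3m² + 8m − 3 = 0, so m = −3 or m = 1/3.
Through (5, 10) these give 3x + y = 25 and x − 3y = −25.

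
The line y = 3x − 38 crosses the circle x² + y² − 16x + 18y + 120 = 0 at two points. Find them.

From the line, y = 3x − 38. Substituting:
10x² − 190x + 880 = 0  ⟹  x² − 19x + 88 = 0
x = 11 or x = 8, giving (11, −5) and (8, −14).

(8, −14) and (11, −5)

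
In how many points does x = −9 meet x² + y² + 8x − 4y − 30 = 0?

2

Substituting the line into the circle gives y² − 4y − 21 = 0.
Discriminant = (−4)² − 4·1·(−21) = 100 > 0.
Two real roots: the line is a secant.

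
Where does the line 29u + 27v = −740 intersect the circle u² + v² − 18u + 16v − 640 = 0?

Substitute v = (−740 − 29u)/27:
1570u² + 17270u − 238640 = 0  ⟹  u² + 11u − 152 = 0
u = 8 or u = −19, giving (8, −36) and (−19, −7).

(−19, −7) and (8, −36)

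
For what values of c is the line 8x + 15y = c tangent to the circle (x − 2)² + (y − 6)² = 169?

c = −115 or c = 327

The line touches the circle iff its distance from (2, 6) is 13:
|8·2 + 15·6 − c| / √289 = 13
|c − (106)| = 13·17, so c = 327 or c = −115.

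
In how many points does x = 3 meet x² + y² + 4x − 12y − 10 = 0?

Centre (−2, 6), r² = 50. Distance² from centre to line = (−5)² = 25.
Since d² < r², the line cuts the circle twice.

2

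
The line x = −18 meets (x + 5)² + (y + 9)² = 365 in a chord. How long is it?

The line gives x = −18. Substituting into the circle:
y² + 18y − 115 = 0
y = 5 or y = −23, giving (−18, 5) and (−18, −23).
|(−18, 5) − (−18, −23)| = √((0)² + (28)²) = 28.

28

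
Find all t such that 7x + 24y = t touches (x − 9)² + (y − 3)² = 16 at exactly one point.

t = 35 or t = 235

For a tangent, require d(centre, line) = r = 4.
|7·9 + 24·3 − t| / √625 = 4
|t − (135)| = 4·25, so t = 235 or t = 35.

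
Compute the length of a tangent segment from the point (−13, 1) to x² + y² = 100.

√70

With centre O = (0, 0), |OP|² = 170 and r² = 100.
Power of the point: PT² = |PO|² − r² = 70, so PT = √70.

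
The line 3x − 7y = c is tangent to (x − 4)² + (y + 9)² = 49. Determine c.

For a tangent, require d(centre, line) = r = 7.
|3·4 − 7·(−9) − c| / √58 = 7
|c − (75)| = 7√58.

c = 75 ± 7√58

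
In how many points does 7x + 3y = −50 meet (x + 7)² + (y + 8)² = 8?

Substituting the line into the circle gives 58x² + 490x + 1045 = 0.
Discriminant = (490)² − 4·58·(1045) = −2340 < 0.
No real roots: the line does not meet the circle.

0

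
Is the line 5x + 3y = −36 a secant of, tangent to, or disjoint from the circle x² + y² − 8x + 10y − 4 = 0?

Substituting the line into the circle gives 34x² + 138x + 180 = 0.
Discriminant = (138)² − 4·34·(180) = −5436 < 0.
No real roots: the line does not meet the circle.

disjoint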